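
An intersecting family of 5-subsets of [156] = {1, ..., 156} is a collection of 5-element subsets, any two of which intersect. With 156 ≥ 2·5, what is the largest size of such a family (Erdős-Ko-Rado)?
max |F| = C(155, 4) = 23130030

Erdős-Ko-Rado (1961): when n ≥ 2k, max |F| = C(n−1, k−1). The bound is attained by the star {A : i ∈ A} for any fixed i ∈ [n]. Here C(156−1, 5−1) = C(155, 4) = 23130030.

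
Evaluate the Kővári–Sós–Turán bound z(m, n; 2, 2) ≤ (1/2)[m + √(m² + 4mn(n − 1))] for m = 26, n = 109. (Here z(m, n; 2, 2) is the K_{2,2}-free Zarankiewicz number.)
z(26, 109; 2, 2) ≤ (1/2)[26 + √(26² + 4·26·109·108)] = (1/2)[26 + √1224964] = 566.3905

Kővári–Sós–Turán: let r_1, ..., r_26 be the row sums and z = Σ r_i the total number of 1s. Each pair of columns can share at most one row with both entries 1 (else a 2×2 all-ones block appears), so Σ_i C(r_i, 2) ≤ C(109, 2) = 5886. By convexity Σ_i C(r_i, 2) ≥ 26·C(z/26, 2) = z(z − 26)/(2·26), giving z² − 26z − 26·109·108 ≤ 0 and hence z ≤ (1/2)[26 + √(676 + 4·306072)] = (1/2)[26 + √1224964] ≈ (1/2)(26 + 1106.7809) = 566.3905.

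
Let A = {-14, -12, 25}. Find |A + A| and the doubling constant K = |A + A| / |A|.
K = |A + A| / |A| = 6/3 = 2

Enumerate A + A = {a + b : a, b ∈ A}. With |A| = 3, there are |A|^2 = 9 ordered sum pairs; collecting distinct values, A + A = {-28, -26, -24, 11, 13, 50}, so |A + A| = 6. Thus K = 6/3 = 2. For comparison, the minimum possible |A + A| over all 3-element sets is 2·3 − 1 = 5 (so min K = 5/3), attained only by arithmetic progressions.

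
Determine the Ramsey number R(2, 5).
R(2, 5) = 5

R(2, k) = k for all k ≥ 2: in a 2-colouring of K_k, either some edge is red (a red K_2) or all edges are blue (a blue K_k). And K_{4} coloured all-blue has no blue K_5, so R(2, 5) > 4. Hence R(2, 5) = 5.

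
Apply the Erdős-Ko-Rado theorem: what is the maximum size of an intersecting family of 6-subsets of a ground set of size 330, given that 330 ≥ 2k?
max |F| = C(329, 5) = 31155678190

The Erdős-Ko-Rado theorem states: for n ≥ 2k, an intersecting family of k-subsets of an n-element set has size at most C(n − 1, k − 1), with equality for 'star' families {A ⊆ [n] : |A| = k, i ∈ A} (fix an element i). For n = 330, k = 6: C(329, 5) = 31155678190.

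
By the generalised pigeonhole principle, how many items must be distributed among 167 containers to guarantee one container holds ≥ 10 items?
n = (10 − 1)·167 + 1 = 1504

By the generalised pigeonhole principle, to guarantee some box contains ≥ r objects we need more than (r − 1) · k objects total. Threshold: n = (r − 1) · k + 1. With r = 10 and k = 167: n = 9 · 167 + 1 = 1503 + 1 = 1504. For n = 1503 = 9 · 167, we can put exactly 9 objects in every box, avoiding 10 in any single one — so 1504 is tight.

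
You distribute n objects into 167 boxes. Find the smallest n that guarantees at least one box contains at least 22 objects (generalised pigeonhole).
n = (22 − 1)·167 + 1 = 3508

By the generalised pigeonhole principle, to guarantee some box contains ≥ r objects we need more than (r − 1) · k objects total. Threshold: n = (r − 1) · k + 1. With r = 22 and k = 167: n = 21 · 167 + 1 = 3507 + 1 = 3508. For n = 3507 = 21 · 167, we can put exactly 21 objects in every box, avoiding 22 in any single one — so 3508 is tight.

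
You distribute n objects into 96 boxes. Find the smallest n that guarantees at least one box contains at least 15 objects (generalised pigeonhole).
n = (15 − 1)·96 + 1 = 1345

By the generalised pigeonhole principle, to guarantee some box contains ≥ r objects we need more than (r − 1) · k objects total. Threshold: n = (r − 1) · k + 1. With r = 15 and k = 96: n = 14 · 96 + 1 = 1344 + 1 = 1345. For n = 1344 = 14 · 96, we can put exactly 14 objects in every box, avoiding 15 in any single one — so 1345 is tight.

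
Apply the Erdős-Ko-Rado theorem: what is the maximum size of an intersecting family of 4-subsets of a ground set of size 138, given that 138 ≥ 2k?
max |F| = C(137, 3) = 419220

Erdős-Ko-Rado (1961): when n ≥ 2k, max |F| = C(n−1, k−1). The bound is attained by the star {A : i ∈ A} for any fixed i ∈ [n]. Here C(138−1, 4−1) = C(137, 3) = 419220.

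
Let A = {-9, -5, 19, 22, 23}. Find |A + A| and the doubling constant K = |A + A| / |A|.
K = |A + A| / |A| = 14/5

Enumerate A + A = {a + b : a, b ∈ A}. With |A| = 5, there are |A|^2 = 25 ordered sum pairs; collecting distinct values, A + A = {-18, -14, -10, 10, 13, 14, 17, 18, 38, 41, 42, 44, 45, 46}, so |A + A| = 14. Thus K = 14/5. For comparison, the minimum possible |A + A| over all 5-element sets is 2·5 − 1 = 9 (so min K = 9/5), attained only by arithmetic progressions.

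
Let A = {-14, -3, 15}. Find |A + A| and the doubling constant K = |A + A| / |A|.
K = |A + A| / |A| = 6/3 = 2

Enumerate A + A = {a + b : a, b ∈ A}. With |A| = 3, there are |A|^2 = 9 ordered sum pairs; collecting distinct values, A + A = {-28, -17, -6, 1, 12, 30}, so |A + A| = 6. Thus K = 6/3 = 2. For comparison, the minimum possible |A + A| over all 3-element sets is 2·3 − 1 = 5 (so min K = 5/3), attained only by arithmetic progressions.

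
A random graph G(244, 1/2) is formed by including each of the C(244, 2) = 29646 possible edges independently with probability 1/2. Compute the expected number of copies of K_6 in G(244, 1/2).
E[# K_6] = C(244, 6) · (1/2)^C(6, 2) = 275489565912 / 2^15 = 34436195739/4096 ≈ 8407274.350342

For each 6-subset S of vertices (there are C(244, 6) = 275489565912 such S), let X_S = 1 if S induces a K_6 (all C(6, 2) = 15 edges present). Then P(X_S = 1) = (1/2)^15 = 1/32768. By linearity of expectation, E[# K_6] = C(244, 6) · (1/2)^15 = 275489565912 / 32768 = 34436195739/4096 ≈ 8407274.350342.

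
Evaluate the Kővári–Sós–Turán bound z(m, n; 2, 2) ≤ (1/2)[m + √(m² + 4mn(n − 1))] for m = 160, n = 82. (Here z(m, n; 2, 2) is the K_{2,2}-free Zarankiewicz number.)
z(160, 82; 2, 2) ≤ (1/2)[160 + √(160² + 4·160·82·81)] = (1/2)[160 + √4276480] = 1113.9826

Kővári–Sós–Turán: let r_1, ..., r_160 be the row sums and z = Σ r_i the total number of 1s. Each pair of columns can share at most one row with both entries 1 (else a 2×2 all-ones block appears), so Σ_i C(r_i, 2) ≤ C(82, 2) = 3321. By convexity Σ_i C(r_i, 2) ≥ 160·C(z/160, 2) = z(z − 160)/(2·160), giving z² − 160z − 160·82·81 ≤ 0 and hence z ≤ (1/2)[160 + √(25600 + 4·1062720)] = (1/2)[160 + √4276480] ≈ (1/2)(160 + 2067.9652) = 1113.9826.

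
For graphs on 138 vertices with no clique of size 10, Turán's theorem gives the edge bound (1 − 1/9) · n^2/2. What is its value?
Turán density bound = (8/9) · 138^2/2 = 8464

Turán's theorem: ex(n, K_{r+1}) is achieved by the complete r-partite Turán graph T(n, r) with parts as balanced as possible, and is at most (1 − 1/r) · n^2/2. For r = 9, n = 138: the density bound is (8/9) · 19044/2 = 8464. The integer-valued extremum is e(T(138, 9)) = 8463, which is strictly less than the density bound 8464 since 9 ∤ 138 (the parts of T(138, 9) cannot all be equal).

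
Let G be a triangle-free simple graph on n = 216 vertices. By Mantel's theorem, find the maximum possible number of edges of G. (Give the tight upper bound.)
ex(216, K_3) = ⌊216^2/4⌋ = 11664

Mantel (1907): a triangle-free graph on n vertices has at most ⌊n^2/4⌋ edges, with equality for the complete bipartite graph K_{⌊n/2⌋, ⌈n/2⌉}. For n = 216: ⌊216^2/4⌋ = ⌊46656/4⌋ = 11664. The extremal graph is K_{108, 108}, which has 108·108 = 11664 edges.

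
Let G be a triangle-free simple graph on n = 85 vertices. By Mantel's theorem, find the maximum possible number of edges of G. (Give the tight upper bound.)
ex(85, K_3) = ⌊85^2/4⌋ = 1806

Mantel (1907): a triangle-free graph on n vertices has at most ⌊n^2/4⌋ edges, with equality for the complete bipartite graph K_{⌊n/2⌋, ⌈n/2⌉}. For n = 85: ⌊85^2/4⌋ = ⌊7225/4⌋ = 1806. The extremal graph is K_{42, 43}, which has 42·43 = 1806 edges.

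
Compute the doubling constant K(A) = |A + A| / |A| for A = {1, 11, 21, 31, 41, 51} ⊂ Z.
K = |A + A| / |A| = 11/6

Enumerate A + A = {a + b : a, b ∈ A}. With |A| = 6, there are |A|^2 = 36 ordered sum pairs; collecting distinct values, A + A = {2, 12, 22, 32, 42, 52, 62, 72, 82, 92, 102}, so |A + A| = 11. Thus K = 11/6. Here |A + A| = 2|A| − 1 = 11, the minimum possible — so K = 11/6 is minimal, which holds iff A is an arithmetic progression.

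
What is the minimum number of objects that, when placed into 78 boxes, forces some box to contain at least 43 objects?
n = (43 − 1)·78 + 1 = 3277

By the generalised pigeonhole principle, to guarantee some box contains ≥ r objects we need more than (r − 1) · k objects total. Threshold: n = (r − 1) · k + 1. With r = 43 and k = 78: n = 42 · 78 + 1 = 3276 + 1 = 3277. For n = 3276 = 42 · 78, we can put exactly 42 objects in every box, avoiding 43 in any single one — so 3277 is tight.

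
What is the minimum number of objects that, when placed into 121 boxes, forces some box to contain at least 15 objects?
n = (15 − 1)·121 + 1 = 1695

By the generalised pigeonhole principle, to guarantee some box contains ≥ r objects we need more than (r − 1) · k objects total. Threshold: n = (r − 1) · k + 1. With r = 15 and k = 121: n = 14 · 121 + 1 = 1694 + 1 = 1695. For n = 1694 = 14 · 121, we can put exactly 14 objects in every box, avoiding 15 in any single one — so 1695 is tight.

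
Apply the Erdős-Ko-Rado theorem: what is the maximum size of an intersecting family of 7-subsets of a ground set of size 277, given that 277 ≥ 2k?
max |F| = C(276, 6) = 581246946280

Erdős-Ko-Rado (1961): when n ≥ 2k, max |F| = C(n−1, k−1). The bound is attained by the star {A : i ∈ A} for any fixed i ∈ [n]. Here C(277−1, 7−1) = C(276, 6) = 581246946280.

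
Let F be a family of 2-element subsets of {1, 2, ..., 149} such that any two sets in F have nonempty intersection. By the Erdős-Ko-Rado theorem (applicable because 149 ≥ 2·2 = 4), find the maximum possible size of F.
max |F| = C(148, 1) = 148

Erdős-Ko-Rado (1961): when n ≥ 2k, max |F| = C(n−1, k−1). The bound is attained by the star {A : i ∈ A} for any fixed i ∈ [n]. Here C(149−1, 2−1) = C(148, 1) = 148.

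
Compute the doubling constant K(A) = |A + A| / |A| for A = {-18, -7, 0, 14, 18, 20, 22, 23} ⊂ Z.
K = |A + A| / |A| = 33/8

Enumerate A + A = {a + b : a, b ∈ A}. With |A| = 8, there are |A|^2 = 64 ordered sum pairs; collecting distinct values, A + A = {-36, -25, -18, -14, -7, -4, 0, 2, 4, 5, 7, 11, 13, 14, 15, 16, 18, 20, 22, 23, 28, 32, 34, 36, 37, 38, 40, 41, 42, 43, 44, 45, 46}, so |A + A| = 33. Thus K = 33/8. For comparison, the minimum possible |A + A| over all 8-element sets is 2·8 − 1 = 15 (so min K = 15/8), attained only by arithmetic progressions.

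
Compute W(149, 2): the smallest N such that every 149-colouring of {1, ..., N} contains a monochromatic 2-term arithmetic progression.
W(149, 2) = 149 + 1 = 150

A 2-term AP is any pair of integers, so a monochromatic 2-AP exists iff some colour is used at least twice. With 149 colours, the colouring i ↦ i on {1, ..., 149} uses each colour once, avoiding any monochromatic pair, so W(149, 2) > 149. For {1, ..., 150}, pigeonhole forces two integers of the same colour, which form a monochromatic 2-AP. Hence W(149, 2) = 150.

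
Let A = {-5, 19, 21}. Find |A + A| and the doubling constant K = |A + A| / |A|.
K = |A + A| / |A| = 6/3 = 2

Enumerate A + A = {a + b : a, b ∈ A}. With |A| = 3, there are |A|^2 = 9 ordered sum pairs; collecting distinct values, A + A = {-10, 14, 16, 38, 40, 42}, so |A + A| = 6. Thus K = 6/3 = 2. For comparison, the minimum possible |A + A| over all 3-element sets is 2·3 − 1 = 5 (so min K = 5/3), attained only by arithmetic progressions.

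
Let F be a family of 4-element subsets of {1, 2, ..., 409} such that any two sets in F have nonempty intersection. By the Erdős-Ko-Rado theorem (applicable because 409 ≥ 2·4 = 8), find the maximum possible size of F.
max |F| = C(408, 3) = 11236456

The Erdős-Ko-Rado theorem states: for n ≥ 2k, an intersecting family of k-subsets of an n-element set has size at most C(n − 1, k − 1), with equality for 'star' families {A ⊆ [n] : |A| = k, i ∈ A} (fix an element i). For n = 409, k = 4: C(408, 3) = 11236456.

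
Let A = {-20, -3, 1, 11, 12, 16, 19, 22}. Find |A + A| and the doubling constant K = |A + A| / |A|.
K = |A + A| / |A| = 32/8 = 4

Enumerate A + A = {a + b : a, b ∈ A}. With |A| = 8, there are |A|^2 = 64 ordered sum pairs; collecting distinct values, A + A = {-40, -23, -19, -9, -8, -6, -4, -2, -1, 2, 8, 9, 12, 13, 16, 17, 19, 20, 22, 23, 24, 27, 28, 30, 31, 32, 33, 34, 35, 38, 41, 44}, so |A + A| = 32. Thus K = 32/8 = 4. For comparison, the minimum possible |A + A| over all 8-element sets is 2·8 − 1 = 15 (so min K = 15/8), attained only by arithmetic progressions.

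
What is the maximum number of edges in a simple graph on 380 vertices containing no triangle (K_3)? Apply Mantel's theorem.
ex(380, K_3) = ⌊380^2/4⌋ = 36100

Mantel (1907): a triangle-free graph on n vertices has at most ⌊n^2/4⌋ edges, with equality for the complete bipartite graph K_{⌊n/2⌋, ⌈n/2⌉}. For n = 380: ⌊380^2/4⌋ = ⌊144400/4⌋ = 36100. The extremal graph is K_{190, 190}, which has 190·190 = 36100 edges.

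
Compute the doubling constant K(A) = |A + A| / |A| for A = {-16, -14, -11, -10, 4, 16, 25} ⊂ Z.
K = |A + A| / |A| = 28/7 = 4

Enumerate A + A = {a + b : a, b ∈ A}. With |A| = 7, there are |A|^2 = 49 ordered sum pairs; collecting distinct values, A + A = {-32, -30, -28, -27, -26, -25, -24, -22, -21, -20, -12, -10, -7, -6, 0, 2, 5, 6, 8, 9, 11, 14, 15, 20, 29, 32, 41, 50}, so |A + A| = 28. Thus K = 28/7 = 4. For comparison, the minimum possible |A + A| over all 7-element sets is 2·7 − 1 = 13 (so min K = 13/7), attained only by arithmetic progressions.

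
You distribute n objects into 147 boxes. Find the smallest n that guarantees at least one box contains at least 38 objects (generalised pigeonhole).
n = (38 − 1)·147 + 1 = 5440

By the generalised pigeonhole principle, to guarantee some box contains ≥ r objects we need more than (r − 1) · k objects total. Threshold: n = (r − 1) · k + 1. With r = 38 and k = 147: n = 37 · 147 + 1 = 5439 + 1 = 5440. For n = 5439 = 37 · 147, we can put exactly 37 objects in every box, avoiding 38 in any single one — so 5440 is tight.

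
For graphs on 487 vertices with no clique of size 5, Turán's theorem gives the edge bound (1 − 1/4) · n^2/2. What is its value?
Turán density bound = (3/4) · 487^2/2 = 711507/8 ≈ 88938.375

Turán's theorem: ex(n, K_{r+1}) is achieved by the complete r-partite Turán graph T(n, r) with parts as balanced as possible, and is at most (1 − 1/r) · n^2/2. For r = 4, n = 487: the density bound is (3/4) · 237169/2 = 711507/8 ≈ 88938.375. The integer-valued extremum is e(T(487, 4)) = 88938, which is strictly less than the density bound 711507/8 since 4 ∤ 487 (the parts of T(487, 4) cannot all be equal).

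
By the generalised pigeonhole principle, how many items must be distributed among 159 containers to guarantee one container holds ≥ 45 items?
n = (45 − 1)·159 + 1 = 6997

By the generalised pigeonhole principle, to guarantee some box contains ≥ r objects we need more than (r − 1) · k objects total. Threshold: n = (r − 1) · k + 1. With r = 45 and k = 159: n = 44 · 159 + 1 = 6996 + 1 = 6997. For n = 6996 = 44 · 159, we can put exactly 44 objects in every box, avoiding 45 in any single one — so 6997 is tight.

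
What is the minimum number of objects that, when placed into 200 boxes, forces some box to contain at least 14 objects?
n = (14 − 1)·200 + 1 = 2601

By the generalised pigeonhole principle, to guarantee some box contains ≥ r objects we need more than (r − 1) · k objects total. Threshold: n = (r − 1) · k + 1. With r = 14 and k = 200: n = 13 · 200 + 1 = 2600 + 1 = 2601. For n = 2600 = 13 · 200, we can put exactly 13 objects in every box, avoiding 14 in any single one — so 2601 is tight.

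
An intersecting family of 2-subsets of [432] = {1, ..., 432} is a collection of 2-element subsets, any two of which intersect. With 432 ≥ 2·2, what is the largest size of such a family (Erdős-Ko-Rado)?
max |F| = C(431, 1) = 431

Erdős-Ko-Rado (1961): when n ≥ 2k, max |F| = C(n−1, k−1). The bound is attained by the star {A : i ∈ A} for any fixed i ∈ [n]. Here C(432−1, 2−1) = C(431, 1) = 431.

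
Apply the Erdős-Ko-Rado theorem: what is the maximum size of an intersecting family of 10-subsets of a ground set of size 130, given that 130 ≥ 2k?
max |F| = C(129, 9) = 20492404684400

The Erdős-Ko-Rado theorem states: for n ≥ 2k, an intersecting family of k-subsets of an n-element set has size at most C(n − 1, k − 1), with equality for 'star' families {A ⊆ [n] : |A| = k, i ∈ A} (fix an element i). For n = 130, k = 10: C(129, 9) = 20492404684400.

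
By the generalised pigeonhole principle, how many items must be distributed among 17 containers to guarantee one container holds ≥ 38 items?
n = (38 − 1)·17 + 1 = 630

By the generalised pigeonhole principle, to guarantee some box contains ≥ r objects we need more than (r − 1) · k objects total. Threshold: n = (r − 1) · k + 1. With r = 38 and k = 17: n = 37 · 17 + 1 = 629 + 1 = 630. For n = 629 = 37 · 17, we can put exactly 37 objects in every box, avoiding 38 in any single one — so 630 is tight.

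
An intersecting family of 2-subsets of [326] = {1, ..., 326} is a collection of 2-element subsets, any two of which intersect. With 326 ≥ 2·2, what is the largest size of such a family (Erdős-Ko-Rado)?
max |F| = C(325, 1) = 325

The Erdős-Ko-Rado theorem states: for n ≥ 2k, an intersecting family of k-subsets of an n-element set has size at most C(n − 1, k − 1), with equality for 'star' families {A ⊆ [n] : |A| = k, i ∈ A} (fix an element i). For n = 326, k = 2: C(325, 1) = 325.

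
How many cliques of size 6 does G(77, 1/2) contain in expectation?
E[# K_6] = C(77, 6) · (1/2)^C(6, 2) = 237093780 / 2^15 = 59273445/8192 ≈ 7235.527954

For each 6-subset S of vertices (there are C(77, 6) = 237093780 such S), let X_S = 1 if S induces a K_6 (all C(6, 2) = 15 edges present). Then P(X_S = 1) = (1/2)^15 = 1/32768. By linearity of expectation, E[# K_6] = C(77, 6) · (1/2)^15 = 237093780 / 32768 = 59273445/8192 ≈ 7235.527954.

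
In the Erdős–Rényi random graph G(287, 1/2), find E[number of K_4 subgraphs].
E[# K_4] = C(287, 4) · (1/2)^C(4, 2) = 276821545 / 2^6 = 4325336.640625

For each 4-subset S of vertices (there are C(287, 4) = 276821545 such S), let X_S = 1 if S induces a K_4 (all C(4, 2) = 6 edges present). Then P(X_S = 1) = (1/2)^6 = 1/64. By linearity of expectation, E[# K_4] = C(287, 4) · (1/2)^6 = 276821545 / 64 = 4325336.640625.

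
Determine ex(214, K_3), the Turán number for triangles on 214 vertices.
ex(214, K_3) = ⌊214^2/4⌋ = 11449

Mantel (1907): a triangle-free graph on n vertices has at most ⌊n^2/4⌋ edges, with equality for the complete bipartite graph K_{⌊n/2⌋, ⌈n/2⌉}. For n = 214: ⌊214^2/4⌋ = ⌊45796/4⌋ = 11449. The extremal graph is K_{107, 107}, which has 107·107 = 11449 edges.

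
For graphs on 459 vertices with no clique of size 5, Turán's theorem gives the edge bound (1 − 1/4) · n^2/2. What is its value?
Turán density bound = (3/4) · 459^2/2 = 632043/8 ≈ 79005.375

Turán's theorem: ex(n, K_{r+1}) is achieved by the complete r-partite Turán graph T(n, r) with parts as balanced as possible, and is at most (1 − 1/r) · n^2/2. For r = 4, n = 459: the density bound is (3/4) · 210681/2 = 632043/8 ≈ 79005.375. The integer-valued extremum is e(T(459, 4)) = 79005, which is strictly less than the density bound 632043/8 since 4 ∤ 459 (the parts of T(459, 4) cannot all be equal).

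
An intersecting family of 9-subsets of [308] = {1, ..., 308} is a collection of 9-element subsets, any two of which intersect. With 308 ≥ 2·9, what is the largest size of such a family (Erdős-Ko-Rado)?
max |F| = C(307, 8) = 1785048511523850

Erdős-Ko-Rado (1961): when n ≥ 2k, max |F| = C(n−1, k−1). The bound is attained by the star {A : i ∈ A} for any fixed i ∈ [n]. Here C(308−1, 9−1) = C(307, 8) = 1785048511523850.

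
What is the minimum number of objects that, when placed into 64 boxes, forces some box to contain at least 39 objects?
n = (39 − 1)·64 + 1 = 2433

By the generalised pigeonhole principle, to guarantee some box contains ≥ r objects we need more than (r − 1) · k objects total. Threshold: n = (r − 1) · k + 1. With r = 39 and k = 64: n = 38 · 64 + 1 = 2432 + 1 = 2433. For n = 2432 = 38 · 64, we can put exactly 38 objects in every box, avoiding 39 in any single one — so 2433 is tight.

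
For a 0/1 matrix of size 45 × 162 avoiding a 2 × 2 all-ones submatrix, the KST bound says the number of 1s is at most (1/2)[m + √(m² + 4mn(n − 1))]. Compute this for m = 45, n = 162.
z(45, 162; 2, 2) ≤ (1/2)[45 + √(45² + 4·45·162·161)] = (1/2)[45 + √4696785] = 1106.1034

Kővári–Sós–Turán: let r_1, ..., r_45 be the row sums and z = Σ r_i the total number of 1s. Each pair of columns can share at most one row with both entries 1 (else a 2×2 all-ones block appears), so Σ_i C(r_i, 2) ≤ C(162, 2) = 13041. By convexity Σ_i C(r_i, 2) ≥ 45·C(z/45, 2) = z(z − 45)/(2·45), giving z² − 45z − 45·162·161 ≤ 0 and hence z ≤ (1/2)[45 + √(2025 + 4·1173690)] = (1/2)[45 + √4696785] ≈ (1/2)(45 + 2167.2067) = 1106.1034.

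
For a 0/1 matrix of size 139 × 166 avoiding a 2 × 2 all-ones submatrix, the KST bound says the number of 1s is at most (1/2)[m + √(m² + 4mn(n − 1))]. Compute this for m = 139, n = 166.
z(139, 166; 2, 2) ≤ (1/2)[139 + √(139² + 4·139·166·165)] = (1/2)[139 + √15248161] = 2021.9447

Kővári–Sós–Turán: let r_1, ..., r_139 be the row sums and z = Σ r_i the total number of 1s. Each pair of columns can share at most one row with both entries 1 (else a 2×2 all-ones block appears), so Σ_i C(r_i, 2) ≤ C(166, 2) = 13695. By convexity Σ_i C(r_i, 2) ≥ 139·C(z/139, 2) = z(z − 139)/(2·139), giving z² − 139z − 139·166·165 ≤ 0 and hence z ≤ (1/2)[139 + √(19321 + 4·3807210)] = (1/2)[139 + √15248161] ≈ (1/2)(139 + 3904.8894) = 2021.9447.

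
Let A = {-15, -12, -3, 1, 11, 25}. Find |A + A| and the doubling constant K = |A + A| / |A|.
K = |A + A| / |A| = 20/6 = 10/3

Enumerate A + A = {a + b : a, b ∈ A}. With |A| = 6, there are |A|^2 = 36 ordered sum pairs; collecting distinct values, A + A = {-30, -27, -24, -18, -15, -14, -11, -6, -4, -2, -1, 2, 8, 10, 12, 13, 22, 26, 36, 50}, so |A + A| = 20. Thus K = 20/6 = 10/3. For comparison, the minimum possible |A + A| over all 6-element sets is 2·6 − 1 = 11 (so min K = 11/6), attained only by arithmetic progressions.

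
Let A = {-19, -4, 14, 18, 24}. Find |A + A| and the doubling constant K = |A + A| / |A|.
K = |A + A| / |A| = 15/5 = 3

Enumerate A + A = {a + b : a, b ∈ A}. With |A| = 5, there are |A|^2 = 25 ordered sum pairs; collecting distinct values, A + A = {-38, -23, -8, -5, -1, 5, 10, 14, 20, 28, 32, 36, 38, 42, 48}, so |A + A| = 15. Thus K = 15/5 = 3. For comparison, the minimum possible |A + A| over all 5-element sets is 2·5 − 1 = 9 (so min K = 9/5), attained only by arithmetic progressions.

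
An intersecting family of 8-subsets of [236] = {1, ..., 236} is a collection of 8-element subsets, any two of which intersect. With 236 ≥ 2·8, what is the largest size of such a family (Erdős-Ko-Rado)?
max |F| = C(235, 7) = 7175834063970

The Erdős-Ko-Rado theorem states: for n ≥ 2k, an intersecting family of k-subsets of an n-element set has size at most C(n − 1, k − 1), with equality for 'star' families {A ⊆ [n] : |A| = k, i ∈ A} (fix an element i). For n = 236, k = 8: C(235, 7) = 7175834063970.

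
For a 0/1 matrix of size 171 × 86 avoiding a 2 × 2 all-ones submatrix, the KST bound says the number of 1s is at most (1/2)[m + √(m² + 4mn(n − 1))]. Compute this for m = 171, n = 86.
z(171, 86; 2, 2) ≤ (1/2)[171 + √(171² + 4·171·86·85)] = (1/2)[171 + √5029281] = 1206.8029

Kővári–Sós–Turán: let r_1, ..., r_171 be the row sums and z = Σ r_i the total number of 1s. Each pair of columns can share at most one row with both entries 1 (else a 2×2 all-ones block appears), so Σ_i C(r_i, 2) ≤ C(86, 2) = 3655. By convexity Σ_i C(r_i, 2) ≥ 171·C(z/171, 2) = z(z − 171)/(2·171), giving z² − 171z − 171·86·85 ≤ 0 and hence z ≤ (1/2)[171 + √(29241 + 4·1250010)] = (1/2)[171 + √5029281] ≈ (1/2)(171 + 2242.6059) = 1206.8029.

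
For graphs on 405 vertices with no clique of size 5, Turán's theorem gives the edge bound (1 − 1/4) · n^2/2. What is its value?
Turán density bound = (3/4) · 405^2/2 = 492075/8 ≈ 61509.375

Turán's theorem: ex(n, K_{r+1}) is achieved by the complete r-partite Turán graph T(n, r) with parts as balanced as possible, and is at most (1 − 1/r) · n^2/2. For r = 4, n = 405: the density bound is (3/4) · 164025/2 = 492075/8 ≈ 61509.375. The integer-valued extremum is e(T(405, 4)) = 61509, which is strictly less than the density bound 492075/8 since 4 ∤ 405 (the parts of T(405, 4) cannot all be equal).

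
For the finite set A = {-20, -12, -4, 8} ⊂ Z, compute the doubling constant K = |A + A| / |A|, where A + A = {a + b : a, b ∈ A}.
K = |A + A| / |A| = 9/4

Enumerate A + A = {a + b : a, b ∈ A}. With |A| = 4, there are |A|^2 = 16 ordered sum pairs; collecting distinct values, A + A = {-40, -32, -24, -16, -12, -8, -4, 4, 16}, so |A + A| = 9. Thus K = 9/4. For comparison, the minimum possible |A + A| over all 4-element sets is 2·4 − 1 = 7 (so min K = 7/4), attained only by arithmetic progressions.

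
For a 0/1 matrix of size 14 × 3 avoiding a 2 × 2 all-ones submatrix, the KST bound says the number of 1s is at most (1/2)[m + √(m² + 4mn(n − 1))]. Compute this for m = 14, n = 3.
z(14, 3; 2, 2) ≤ (1/2)[14 + √(14² + 4·14·3·2)] = (1/2)[14 + √532] = 18.5326

Kővári–Sós–Turán: let r_1, ..., r_14 be the row sums and z = Σ r_i the total number of 1s. Each pair of columns can share at most one row with both entries 1 (else a 2×2 all-ones block appears), so Σ_i C(r_i, 2) ≤ C(3, 2) = 3. By convexity Σ_i C(r_i, 2) ≥ 14·C(z/14, 2) = z(z − 14)/(2·14), giving z² − 14z − 14·3·2 ≤ 0 and hence z ≤ (1/2)[14 + √(196 + 4·84)] = (1/2)[14 + √532] ≈ (1/2)(14 + 23.0651) = 18.5326.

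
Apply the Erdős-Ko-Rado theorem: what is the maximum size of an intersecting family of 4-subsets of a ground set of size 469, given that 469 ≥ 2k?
max |F| = C(468, 3) = 16974516

Erdős-Ko-Rado (1961): when n ≥ 2k, max |F| = C(n−1, k−1). The bound is attained by the star {A : i ∈ A} for any fixed i ∈ [n]. Here C(469−1, 4−1) = C(468, 3) = 16974516.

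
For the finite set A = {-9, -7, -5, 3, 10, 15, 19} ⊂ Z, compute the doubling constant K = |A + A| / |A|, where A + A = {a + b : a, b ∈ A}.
K = |A + A| / |A| = 25/7

Enumerate A + A = {a + b : a, b ∈ A}. With |A| = 7, there are |A|^2 = 49 ordered sum pairs; collecting distinct values, A + A = {-18, -16, -14, -12, -10, -6, -4, -2, 1, 3, 5, 6, 8, 10, 12, 13, 14, 18, 20, 22, 25, 29, 30, 34, 38}, so |A + A| = 25. Thus K = 25/7. For comparison, the minimum possible |A + A| over all 7-element sets is 2·7 − 1 = 13 (so min K = 13/7), attained only by arithmetic progressions.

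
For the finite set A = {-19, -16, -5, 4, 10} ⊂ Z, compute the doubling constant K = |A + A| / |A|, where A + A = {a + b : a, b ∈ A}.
K = |A + A| / |A| = 15/5 = 3

Enumerate A + A = {a + b : a, b ∈ A}. With |A| = 5, there are |A|^2 = 25 ordered sum pairs; collecting distinct values, A + A = {-38, -35, -32, -24, -21, -15, -12, -10, -9, -6, -1, 5, 8, 14, 20}, so |A + A| = 15. Thus K = 15/5 = 3. For comparison, the minimum possible |A + A| over all 5-element sets is 2·5 − 1 = 9 (so min K = 9/5), attained only by arithmetic progressions.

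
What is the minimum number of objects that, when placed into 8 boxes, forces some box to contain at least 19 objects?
n = (19 − 1)·8 + 1 = 145

By the generalised pigeonhole principle, to guarantee some box contains ≥ r objects we need more than (r − 1) · k objects total. Threshold: n = (r − 1) · k + 1. With r = 19 and k = 8: n = 18 · 8 + 1 = 144 + 1 = 145. For n = 144 = 18 · 8, we can put exactly 18 objects in every box, avoiding 19 in any single one — so 145 is tight.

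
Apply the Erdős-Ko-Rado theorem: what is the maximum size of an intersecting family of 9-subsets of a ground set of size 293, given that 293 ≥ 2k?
max |F| = C(292, 8) = 1189971158007060

The Erdős-Ko-Rado theorem states: for n ≥ 2k, an intersecting family of k-subsets of an n-element set has size at most C(n − 1, k − 1), with equality for 'star' families {A ⊆ [n] : |A| = k, i ∈ A} (fix an element i). For n = 293, k = 9: C(292, 8) = 1189971158007060.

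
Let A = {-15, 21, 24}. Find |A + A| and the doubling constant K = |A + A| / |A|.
K = |A + A| / |A| = 6/3 = 2

Enumerate A + A = {a + b : a, b ∈ A}. With |A| = 3, there are |A|^2 = 9 ordered sum pairs; collecting distinct values, A + A = {-30, 6, 9, 42, 45, 48}, so |A + A| = 6. Thus K = 6/3 = 2. For comparison, the minimum possible |A + A| over all 3-element sets is 2·3 − 1 = 5 (so min K = 5/3), attained only by arithmetic progressions.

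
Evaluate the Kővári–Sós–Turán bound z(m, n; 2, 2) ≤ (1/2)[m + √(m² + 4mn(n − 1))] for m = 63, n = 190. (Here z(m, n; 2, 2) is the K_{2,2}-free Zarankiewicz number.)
z(63, 190; 2, 2) ≤ (1/2)[63 + √(63² + 4·63·190·189)] = (1/2)[63 + √9053289] = 1535.9342

Kővári–Sós–Turán: let r_1, ..., r_63 be the row sums and z = Σ r_i the total number of 1s. Each pair of columns can share at most one row with both entries 1 (else a 2×2 all-ones block appears), so Σ_i C(r_i, 2) ≤ C(190, 2) = 17955. By convexity Σ_i C(r_i, 2) ≥ 63·C(z/63, 2) = z(z − 63)/(2·63), giving z² − 63z − 63·190·189 ≤ 0 and hence z ≤ (1/2)[63 + √(3969 + 4·2262330)] = (1/2)[63 + √9053289] ≈ (1/2)(63 + 3008.8684) = 1535.9342.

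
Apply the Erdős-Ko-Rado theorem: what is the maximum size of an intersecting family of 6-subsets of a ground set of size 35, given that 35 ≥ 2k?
max |F| = C(34, 5) = 278256

Erdős-Ko-Rado (1961): when n ≥ 2k, max |F| = C(n−1, k−1). The bound is attained by the star {A : i ∈ A} for any fixed i ∈ [n]. Here C(35−1, 6−1) = C(34, 5) = 278256.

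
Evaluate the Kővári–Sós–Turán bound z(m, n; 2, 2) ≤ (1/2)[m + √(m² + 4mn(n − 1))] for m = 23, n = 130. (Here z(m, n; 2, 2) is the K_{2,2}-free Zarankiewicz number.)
z(23, 130; 2, 2) ≤ (1/2)[23 + √(23² + 4·23·130·129)] = (1/2)[23 + √1543369] = 632.662

Kővári–Sós–Turán: let r_1, ..., r_23 be the row sums and z = Σ r_i the total number of 1s. Each pair of columns can share at most one row with both entries 1 (else a 2×2 all-ones block appears), so Σ_i C(r_i, 2) ≤ C(130, 2) = 8385. By convexity Σ_i C(r_i, 2) ≥ 23·C(z/23, 2) = z(z − 23)/(2·23), giving z² − 23z − 23·130·129 ≤ 0 and hence z ≤ (1/2)[23 + √(529 + 4·385710)] = (1/2)[23 + √1543369] ≈ (1/2)(23 + 1242.324) = 632.662.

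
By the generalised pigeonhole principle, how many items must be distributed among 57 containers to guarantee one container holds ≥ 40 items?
n = (40 − 1)·57 + 1 = 2224

By the generalised pigeonhole principle, to guarantee some box contains ≥ r objects we need more than (r − 1) · k objects total. Threshold: n = (r − 1) · k + 1. With r = 40 and k = 57: n = 39 · 57 + 1 = 2223 + 1 = 2224. For n = 2223 = 39 · 57, we can put exactly 39 objects in every box, avoiding 40 in any single one — so 2224 is tight.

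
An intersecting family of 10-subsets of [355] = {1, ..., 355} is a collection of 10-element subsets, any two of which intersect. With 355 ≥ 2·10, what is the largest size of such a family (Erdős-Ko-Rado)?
max |F| = C(354, 9) = 217141584867241320

The Erdős-Ko-Rado theorem states: for n ≥ 2k, an intersecting family of k-subsets of an n-element set has size at most C(n − 1, k − 1), with equality for 'star' families {A ⊆ [n] : |A| = k, i ∈ A} (fix an element i). For n = 355, k = 10: C(354, 9) = 217141584867241320.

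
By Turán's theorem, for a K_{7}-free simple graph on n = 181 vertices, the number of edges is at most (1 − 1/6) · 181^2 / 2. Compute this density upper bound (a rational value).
Turán density bound = (5/6) · 181^2/2 = 163805/12 ≈ 13650.4167

Turán's theorem: ex(n, K_{r+1}) is achieved by the complete r-partite Turán graph T(n, r) with parts as balanced as possible, and is at most (1 − 1/r) · n^2/2. For r = 6, n = 181: the density bound is (5/6) · 32761/2 = 163805/12 ≈ 13650.4167. The integer-valued extremum is e(T(181, 6)) = 13650, which is strictly less than the density bound 163805/12 since 6 ∤ 181 (the parts of T(181, 6) cannot all be equal).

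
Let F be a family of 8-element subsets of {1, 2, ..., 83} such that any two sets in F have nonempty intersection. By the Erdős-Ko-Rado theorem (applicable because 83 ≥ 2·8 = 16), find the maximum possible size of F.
max |F| = C(82, 7) = 3801756816

Erdős-Ko-Rado (1961): when n ≥ 2k, max |F| = C(n−1, k−1). The bound is attained by the star {A : i ∈ A} for any fixed i ∈ [n]. Here C(83−1, 8−1) = C(82, 7) = 3801756816.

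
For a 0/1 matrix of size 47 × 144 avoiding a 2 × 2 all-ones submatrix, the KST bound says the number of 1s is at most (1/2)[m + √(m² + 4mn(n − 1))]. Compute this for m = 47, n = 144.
z(47, 144; 2, 2) ≤ (1/2)[47 + √(47² + 4·47·144·143)] = (1/2)[47 + √3873505] = 1007.5611

Kővári–Sós–Turán: let r_1, ..., r_47 be the row sums and z = Σ r_i the total number of 1s. Each pair of columns can share at most one row with both entries 1 (else a 2×2 all-ones block appears), so Σ_i C(r_i, 2) ≤ C(144, 2) = 10296. By convexity Σ_i C(r_i, 2) ≥ 47·C(z/47, 2) = z(z − 47)/(2·47), giving z² − 47z − 47·144·143 ≤ 0 and hence z ≤ (1/2)[47 + √(2209 + 4·967824)] = (1/2)[47 + √3873505] ≈ (1/2)(47 + 1968.1222) = 1007.5611.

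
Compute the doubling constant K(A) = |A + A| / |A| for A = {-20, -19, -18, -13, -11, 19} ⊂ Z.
K = |A + A| / |A| = 19/6

Enumerate A + A = {a + b : a, b ∈ A}. With |A| = 6, there are |A|^2 = 36 ordered sum pairs; collecting distinct values, A + A = {-40, -39, -38, -37, -36, -33, -32, -31, -30, -29, -26, -24, -22, -1, 0, 1, 6, 8, 38}, so |A + A| = 19. Thus K = 19/6. For comparison, the minimum possible |A + A| over all 6-element sets is 2·6 − 1 = 11 (so min K = 11/6), attained only by arithmetic progressions.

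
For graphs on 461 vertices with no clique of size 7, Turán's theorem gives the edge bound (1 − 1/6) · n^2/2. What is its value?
Turán density bound = (5/6) · 461^2/2 = 1062605/12 ≈ 88550.4167

Turán's theorem: ex(n, K_{r+1}) is achieved by the complete r-partite Turán graph T(n, r) with parts as balanced as possible, and is at most (1 − 1/r) · n^2/2. For r = 6, n = 461: the density bound is (5/6) · 212521/2 = 1062605/12 ≈ 88550.4167. The integer-valued extremum is e(T(461, 6)) = 88550, which is strictly less than the density bound 1062605/12 since 6 ∤ 461 (the parts of T(461, 6) cannot all be equal).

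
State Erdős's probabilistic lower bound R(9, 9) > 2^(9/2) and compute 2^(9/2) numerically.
2^(9/2) = 22.6274; so R(9, 9) > 22.6274

Colour each edge of K_n uniformly at random with red/blue. The expected number of monochromatic K_9 is C(n, 9) · 2 · 2^(−C(9,2)). If C(n, 9) · 2^(1 − C(9,2)) < 1, then with positive probability no monochromatic K_9 exists, so R(9, 9) > n. The standard estimate C(n, 9) ≤ n^9/9! shows this inequality holds whenever n ≤ 2^(9/2) (since 9! · 2^(C(9,2) − 1) > 2^(9^2/2) ≥ n^9). Hence R(9, 9) > 2^(9/2) = 22.6274.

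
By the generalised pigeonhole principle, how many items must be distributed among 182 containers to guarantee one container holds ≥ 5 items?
n = (5 − 1)·182 + 1 = 729

By the generalised pigeonhole principle, to guarantee some box contains ≥ r objects we need more than (r − 1) · k objects total. Threshold: n = (r − 1) · k + 1. With r = 5 and k = 182: n = 4 · 182 + 1 = 728 + 1 = 729. For n = 728 = 4 · 182, we can put exactly 4 objects in every box, avoiding 5 in any single one — so 729 is tight.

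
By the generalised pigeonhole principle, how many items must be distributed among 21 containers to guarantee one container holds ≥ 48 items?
n = (48 − 1)·21 + 1 = 988

By the generalised pigeonhole principle, to guarantee some box contains ≥ r objects we need more than (r − 1) · k objects total. Threshold: n = (r − 1) · k + 1. With r = 48 and k = 21: n = 47 · 21 + 1 = 987 + 1 = 988. For n = 987 = 47 · 21, we can put exactly 47 objects in every box, avoiding 48 in any single one — so 988 is tight.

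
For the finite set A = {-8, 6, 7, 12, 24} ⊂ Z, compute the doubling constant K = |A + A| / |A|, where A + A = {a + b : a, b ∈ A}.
K = |A + A| / |A| = 15/5 = 3

Enumerate A + A = {a + b : a, b ∈ A}. With |A| = 5, there are |A|^2 = 25 ordered sum pairs; collecting distinct values, A + A = {-16, -2, -1, 4, 12, 13, 14, 16, 18, 19, 24, 30, 31, 36, 48}, so |A + A| = 15. Thus K = 15/5 = 3. For comparison, the minimum possible |A + A| over all 5-element sets is 2·5 − 1 = 9 (so min K = 9/5), attained only by arithmetic progressions.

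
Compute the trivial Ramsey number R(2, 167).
R(2, 167) = 167

R(2, k) = k for all k ≥ 2: in a 2-colouring of K_k, either some edge is red (a red K_2) or all edges are blue (a blue K_k). And K_{166} coloured all-blue has no blue K_167, so R(2, 167) > 166. Hence R(2, 167) = 167.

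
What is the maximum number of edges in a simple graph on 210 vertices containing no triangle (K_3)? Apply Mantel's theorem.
ex(210, K_3) = ⌊210^2/4⌋ = 11025

Mantel (1907): a triangle-free graph on n vertices has at most ⌊n^2/4⌋ edges, with equality for the complete bipartite graph K_{⌊n/2⌋, ⌈n/2⌉}. For n = 210: ⌊210^2/4⌋ = ⌊44100/4⌋ = 11025. The extremal graph is K_{105, 105}, which has 105·105 = 11025 edges.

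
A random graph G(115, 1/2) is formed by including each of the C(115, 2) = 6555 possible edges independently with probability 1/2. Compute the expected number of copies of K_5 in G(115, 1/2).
E[# K_5] = C(115, 5) · (1/2)^C(5, 2) = 153476148 / 2^10 = 38369037/256 ≈ 149879.050781

For each 5-subset S of vertices (there are C(115, 5) = 153476148 such S), let X_S = 1 if S induces a K_5 (all C(5, 2) = 10 edges present). Then P(X_S = 1) = (1/2)^10 = 1/1024. By linearity of expectation, E[# K_5] = C(115, 5) · (1/2)^10 = 153476148 / 1024 = 38369037/256 ≈ 149879.050781.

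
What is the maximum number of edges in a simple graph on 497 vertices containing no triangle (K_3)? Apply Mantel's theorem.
ex(497, K_3) = ⌊497^2/4⌋ = 61752

Mantel (1907): a triangle-free graph on n vertices has at most ⌊n^2/4⌋ edges, with equality for the complete bipartite graph K_{⌊n/2⌋, ⌈n/2⌉}. For n = 497: ⌊497^2/4⌋ = ⌊247009/4⌋ = 61752. The extremal graph is K_{248, 249}, which has 248·249 = 61752 edges.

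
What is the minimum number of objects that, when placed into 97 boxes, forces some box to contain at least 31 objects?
n = (31 − 1)·97 + 1 = 2911

By the generalised pigeonhole principle, to guarantee some box contains ≥ r objects we need more than (r − 1) · k objects total. Threshold: n = (r − 1) · k + 1. With r = 31 and k = 97: n = 30 · 97 + 1 = 2910 + 1 = 2911. For n = 2910 = 30 · 97, we can put exactly 30 objects in every box, avoiding 31 in any single one — so 2911 is tight.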